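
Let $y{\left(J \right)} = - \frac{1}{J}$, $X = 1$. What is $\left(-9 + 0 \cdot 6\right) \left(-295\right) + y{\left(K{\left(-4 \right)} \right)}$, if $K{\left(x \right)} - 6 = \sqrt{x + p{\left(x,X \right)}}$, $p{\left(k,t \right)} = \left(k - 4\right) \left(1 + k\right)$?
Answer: $\frac{21237}{8} + \frac{\sqrt{5}}{8} \approx 2654.9$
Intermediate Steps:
$p{\left(k,t \right)} = \left(1 + k\right) \left(-4 + k\right)$ ($p{\left(k,t \right)} = \left(-4 + k\right) \left(1 + k\right) = \left(1 + k\right) \left(-4 + k\right)$)
$K{\left(x \right)} = 6 + \sqrt{-4 + x^{2} - 2 x}$ ($K{\left(x \right)} = 6 + \sqrt{x - \left(4 - x^{2} + 3 x\right)} = 6 + \sqrt{-4 + x^{2} - 2 x}$)
$\left(-9 + 0 \cdot 6\right) \left(-295\right) + y{\left(K{\left(-4 \right)} \right)} = \left(-9 + 0 \cdot 6\right) \left(-295\right) - \frac{1}{6 + \sqrt{-4 + \left(-4\right)^{2} - -8}} = \left(-9 + 0\right) \left(-295\right) - \frac{1}{6 + \sqrt{-4 + 16 + 8}} = \left(-9\right) \left(-295\right) - \frac{1}{6 + \sqrt{20}} = 2655 - \frac{1}{6 + 2 \sqrt{5}}$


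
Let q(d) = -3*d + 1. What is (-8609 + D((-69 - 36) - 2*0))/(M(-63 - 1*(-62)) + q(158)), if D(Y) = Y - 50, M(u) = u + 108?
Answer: 4382/183 ≈ 23.945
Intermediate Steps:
M(u) = 108 + u
D(Y) = -50 + Y
q(d) = 1 - 3*d
(-8609 + D((-69 - 36) - 2*0))/(M(-63 - 1*(-62)) + q(158)) = (-8609 + (-50 + ((-69 - 36) - 2*0)))/((108 + (-63 - 1*(-62))) + (1 - 3*158)) = (-8609 + (-50 + (-105 + 0)))/((108 + (-63 + 62)) + (1 - 474)) = (-8609 + (-50 - 105))/((108 - 1) - 473) = (-8609 - 155)/(107 - 473) = -8764/(-366) = -8764*(-1/366) = 4382/183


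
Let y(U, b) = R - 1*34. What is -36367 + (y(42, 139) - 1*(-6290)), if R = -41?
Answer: -30152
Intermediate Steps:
y(U, b) = -75 (y(U, b) = -41 - 1*34 = -41 - 34 = -75)
-36367 + (y(42, 139) - 1*(-6290)) = -36367 + (-75 - 1*(-6290)) = -36367 + (-75 + 6290) = -36367 + 6215 = -30152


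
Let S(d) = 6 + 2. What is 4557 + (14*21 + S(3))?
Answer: 4859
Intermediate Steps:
S(d) = 8
4557 + (14*21 + S(3)) = 4557 + (14*21 + 8) = 4557 + (294 + 8) = 4557 + 302 = 4859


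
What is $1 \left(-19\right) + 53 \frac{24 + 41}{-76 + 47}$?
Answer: $- \frac{3996}{29} \approx -137.79$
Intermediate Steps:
$1 \left(-19\right) + 53 \frac{24 + 41}{-76 + 47} = -19 + 53 \frac{65}{-29} = -19 + 53 \cdot 65 \left(- \frac{1}{29}\right) = -19 + 53 \left(- \frac{65}{29}\right) = -19 - \frac{3445}{29} = - \frac{3996}{29}$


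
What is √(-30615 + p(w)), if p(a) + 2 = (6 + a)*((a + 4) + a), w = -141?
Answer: √6913 ≈ 83.144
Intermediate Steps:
p(a) = -2 + (4 + 2*a)*(6 + a) (p(a) = -2 + (6 + a)*((a + 4) + a) = -2 + (6 + a)*((4 + a) + a) = -2 + (6 + a)*(4 + 2*a) = -2 + (4 + 2*a)*(6 + a))
√(-30615 + p(w)) = √(-30615 + (22 + 2*(-141)² + 16*(-141))) = √(-30615 + (22 + 2*19881 - 2256)) = √(-30615 + (22 + 39762 - 2256)) = √(-30615 + 37528) = √6913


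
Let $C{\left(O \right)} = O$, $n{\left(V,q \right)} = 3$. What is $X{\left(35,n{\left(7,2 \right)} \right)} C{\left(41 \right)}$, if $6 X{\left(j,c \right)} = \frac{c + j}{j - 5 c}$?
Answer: $\frac{779}{60} \approx 12.983$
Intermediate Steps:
$X{\left(j,c \right)} = \frac{c + j}{6 \left(j - 5 c\right)}$ ($X{\left(j,c \right)} = \frac{\left(c + j\right) \frac{1}{j - 5 c}}{6} = \frac{\frac{1}{j - 5 c} \left(c + j\right)}{6} = \frac{c + j}{6 \left(j - 5 c\right)}$)
$X{\left(35,n{\left(7,2 \right)} \right)} C{\left(41 \right)} = \frac{\left(-1\right) 3 - 35}{6 \left(\left(-1\right) 35 + 5 \cdot 3\right)} 41 = \frac{-3 - 35}{6 \left(-35 + 15\right)} 41 = \frac{1}{6} \frac{1}{-20} \left(-38\right) 41 = \frac{1}{6} \left(- \frac{1}{20}\right) \left(-38\right) 41 = \frac{19}{60} \cdot 41 = \frac{779}{60}$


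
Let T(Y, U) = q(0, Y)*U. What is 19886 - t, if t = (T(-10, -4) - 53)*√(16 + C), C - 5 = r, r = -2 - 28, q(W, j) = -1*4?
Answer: 19886 + 111*I ≈ 19886.0 + 111.0*I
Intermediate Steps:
q(W, j) = -4
r = -30
C = -25 (C = 5 - 30 = -25)
T(Y, U) = -4*U
t = -111*I (t = (-4*(-4) - 53)*√(16 - 25) = (16 - 53)*√(-9) = -111*I ≈ -111.0*I)
19886 - t = 19886 - (-111)*I = 19886 + 111*I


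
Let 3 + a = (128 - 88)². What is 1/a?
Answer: 1/1597 ≈ 0.00062617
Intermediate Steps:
a = 1597 (a = -3 + (128 - 88)² = -3 + 40² = -3 + 1600 = 1597)
1/a = 1/1597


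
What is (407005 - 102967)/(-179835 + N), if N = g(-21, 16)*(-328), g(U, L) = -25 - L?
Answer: -304038/166387 ≈ -1.8273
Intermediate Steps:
N = 13448 (N = (-25 - 1*16)*(-328) = (-25 - 16)*(-328) = -41*(-328) = 13448)
(407005 - 102967)/(-179835 + N) = (407005 - 102967)/(-179835 + 13448) = 304038/(-166387) = 304038*(-1/166387) = -304038/166387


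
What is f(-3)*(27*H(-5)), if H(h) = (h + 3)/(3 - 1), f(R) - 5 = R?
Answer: -54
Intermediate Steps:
f(R) = 5 + R
H(h) = 3/2 + h/2 (H(h) = (3 + h)/2 = (3 + h)*(½) = 3/2 + h/2)
f(-3)*(27*H(-5)) = (5 - 3)*(27*(3/2 + (½)*(-5))) = 2*(27*(3/2 - 5/2)) = 2*(27*(-1)) = 2*(-27) = -54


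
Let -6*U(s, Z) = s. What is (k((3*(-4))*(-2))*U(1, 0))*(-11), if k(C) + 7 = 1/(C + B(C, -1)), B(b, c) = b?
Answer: -3685/288 ≈ -12.795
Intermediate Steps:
U(s, Z) = -s/6
k(C) = -7 + 1/(2*C) (k(C) = -7 + 1/(C + C) = -7 + 1/(2*C))
(k((3*(-4))*(-2))*U(1, 0))*(-11) = ((-7 + 1/(2*(((3*(-4))*(-2)))))*(-⅙*1))*(-11) = ((-7 + 1/(2*((-12*(-2)))))*(-⅙))*(-11) = ((-7 + (½)/24)*(-⅙))*(-11) = ((-7 + (½)*(1/24))*(-⅙))*(-11) = ((-7 + 1/48)*(-⅙))*(-11) = -335/48*(-⅙)*(-11) = (335/288)*(-11) = -3685/288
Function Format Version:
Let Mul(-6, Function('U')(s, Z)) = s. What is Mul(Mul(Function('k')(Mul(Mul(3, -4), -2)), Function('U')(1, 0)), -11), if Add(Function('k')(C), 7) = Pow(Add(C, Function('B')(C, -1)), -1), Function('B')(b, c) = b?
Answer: Rational(-3685, 288) ≈ -12.795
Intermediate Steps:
Function('U')(s, Z) = Mul(Rational(-1, 6), s)
Function('k')(C) = Add(-7, Mul(Rational(1, 2), Pow(C, -1))) (Function('k')(C) = Add(-7, Pow(Add(C, C), -1)) = Add(-7, Pow(Mul(2, C), -1)) = Add(-7, Mul(Rational(1, 2), Pow(C, -1))))
Mul(Mul(Function('k')(Mul(Mul(3, -4), -2)), Function('U')(1, 0)), -11) = Mul(Mul(Add(-7, Mul(Rational(1, 2), Pow(Mul(Mul(3, -4), -2), -1))), Mul(Rational(-1, 6), 1)), -11) = Mul(Mul(Add(-7, Mul(Rational(1, 2), Pow(Mul(-12, -2), -1))), Rational(-1, 6)), -11) = Mul(Mul(Add(-7, Mul(Rational(1, 2), Pow(24, -1))), Rational(-1, 6)), -11) = Mul(Mul(Add(-7, Mul(Rational(1, 2), Rational(1, 24))), Rational(-1, 6)), -11) = Mul(Mul(Add(-7, Rational(1, 48)), Rational(-1, 6)), -11) = Mul(Mul(Rational(-335, 48), Rational(-1, 6)), -11) = Mul(Rational(335, 288), -11) = Rational(-3685, 288)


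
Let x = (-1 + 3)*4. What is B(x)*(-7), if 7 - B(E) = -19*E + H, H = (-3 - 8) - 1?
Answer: -1197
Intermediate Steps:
x = 8 (x = 2*4 = 8)
H = -12 (H = -11 - 1 = -12)
B(E) = 19 + 19*E (B(E) = 7 - (-19*E - 12) = 7 - (-12 - 19*E) = 7 + (12 + 19*E) = 19 + 19*E)
B(x)*(-7) = (19 + 19*8)*(-7) = (19 + 152)*(-7) = 171*(-7) = -1197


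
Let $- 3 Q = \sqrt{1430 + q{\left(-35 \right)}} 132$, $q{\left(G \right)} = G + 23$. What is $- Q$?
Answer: $44 \sqrt{1418} \approx 1656.9$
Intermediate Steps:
$q{\left(G \right)} = 23 + G$
$Q = - 44 \sqrt{1418}$ ($Q = - \frac{\sqrt{1430 + \left(23 - 35\right)} 132}{3} = - \frac{\sqrt{1430 - 12} \cdot 132}{3} = - \frac{\sqrt{1418} \cdot 132}{3} = - \frac{132 \sqrt{1418}}{3} = - 44 \sqrt{1418} \approx -1656.9$)
$- Q = - \left(-44\right) \sqrt{1418} = 44 \sqrt{1418}$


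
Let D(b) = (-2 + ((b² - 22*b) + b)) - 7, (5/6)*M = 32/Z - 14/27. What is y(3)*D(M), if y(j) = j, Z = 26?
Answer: -358901/4563 ≈ -78.655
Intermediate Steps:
M = 100/117 (M = 6*(32/26 - 14/27)/5 = 6*(32*(1/26) - 14*1/27)/5 = 6*(16/13 - 14/27)/5 = (6/5)*(250/351) = 100/117 ≈ 0.85470)
D(b) = -9 + b² - 21*b (D(b) = (-2 + (b² - 21*b)) - 7 = (-2 + b² - 21*b) - 7 = -9 + b² - 21*b)
y(3)*D(M) = 3*(-9 + (100/117)² - 21*100/117) = 3*(-9 + 10000/13689 - 700/39) = 3*(-358901/13689) = -358901/4563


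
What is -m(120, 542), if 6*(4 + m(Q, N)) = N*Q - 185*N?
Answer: 17627/3 ≈ 5875.7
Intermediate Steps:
m(Q, N) = -4 - 185*N/6 + N*Q/6 (m(Q, N) = -4 + (N*Q - 185*N)/6 = -4 + (-185*N + N*Q)/6 = -4 + (-185*N/6 + N*Q/6) = -4 - 185*N/6 + N*Q/6)
-m(120, 542) = -(-4 - 185/6*542 + (⅙)*542*120) = -(-4 - 50135/3 + 10840) = -1*(-17627/3) = 17627/3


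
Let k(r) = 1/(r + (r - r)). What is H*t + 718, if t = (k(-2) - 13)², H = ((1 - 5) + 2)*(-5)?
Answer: 5081/2 ≈ 2540.5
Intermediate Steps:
k(r) = 1/r (k(r) = 1/(r + 0) = 1/r)
H = 10 (H = (-4 + 2)*(-5) = -2*(-5) = 10)
t = 729/4 (t = (1/(-2) - 13)² = (-½ - 13)² = (-27/2)² = 729/4 ≈ 182.25)
H*t + 718 = 10*(729/4) + 718 = 3645/2 + 718 = 5081/2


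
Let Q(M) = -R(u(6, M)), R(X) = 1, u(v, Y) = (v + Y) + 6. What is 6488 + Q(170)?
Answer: 6487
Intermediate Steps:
u(v, Y) = 6 + Y + v (u(v, Y) = (Y + v) + 6 = 6 + Y + v)
Q(M) = -1 (Q(M) = -1*1 = -1)
6488 + Q(170) = 6488 - 1 = 6487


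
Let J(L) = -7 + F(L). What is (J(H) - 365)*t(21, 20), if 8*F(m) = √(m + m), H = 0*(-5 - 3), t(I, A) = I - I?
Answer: 0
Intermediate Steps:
t(I, A) = 0
H = 0 (H = 0*(-8) = 0)
F(m) = √2*√m/8 (F(m) = √(m + m)/8 = √(2*m)/8 = (√2*√m)/8 = √2*√m/8)
J(L) = -7 + √2*√L/8
(J(H) - 365)*t(21, 20) = ((-7 + √2*√0/8) - 365)*0 = ((-7 + (⅛)*√2*0) - 365)*0 = ((-7 + 0) - 365)*0 = (-7 - 365)*0 = -372*0 = 0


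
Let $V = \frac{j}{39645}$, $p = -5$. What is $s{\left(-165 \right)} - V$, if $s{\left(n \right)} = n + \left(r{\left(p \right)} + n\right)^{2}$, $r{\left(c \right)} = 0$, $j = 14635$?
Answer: $\frac{214555813}{7929} \approx 27060.0$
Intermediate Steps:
$V = \frac{2927}{7929}$ ($V = \frac{14635}{39645} = 14635 \cdot \frac{1}{39645} = \frac{2927}{7929} \approx 0.36915$)
$s{\left(n \right)} = n + n^{2}$ ($s{\left(n \right)} = n + \left(0 + n\right)^{2} = n + n^{2}$)
$s{\left(-165 \right)} - V = - 165 \left(1 - 165\right) - \frac{2927}{7929} = \left(-165\right) \left(-164\right) - \frac{2927}{7929} = 27060 - \frac{2927}{7929} = \frac{214555813}{7929}$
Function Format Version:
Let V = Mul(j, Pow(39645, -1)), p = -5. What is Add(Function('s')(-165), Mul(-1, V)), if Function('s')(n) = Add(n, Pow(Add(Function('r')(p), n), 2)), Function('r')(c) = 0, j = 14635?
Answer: Rational(214555813, 7929) ≈ 27060.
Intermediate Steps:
V = Rational(2927, 7929) (V = Mul(14635, Pow(39645, -1)) = Mul(14635, Rational(1, 39645)) = Rational(2927, 7929) ≈ 0.36915)
Function('s')(n) = Add(n, Pow(n, 2)) (Function('s')(n) = Add(n, Pow(Add(0, n), 2)) = Add(n, Pow(n, 2)))
Add(Function('s')(-165), Mul(-1, V)) = Add(Mul(-165, Add(1, -165)), Mul(-1, Rational(2927, 7929))) = Add(Mul(-165, -164), Rational(-2927, 7929)) = Add(27060, Rational(-2927, 7929)) = Rational(214555813, 7929)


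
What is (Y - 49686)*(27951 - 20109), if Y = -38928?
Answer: -694910988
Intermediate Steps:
(Y - 49686)*(27951 - 20109) = (-38928 - 49686)*(27951 - 20109) = -88614*7842 = -694910988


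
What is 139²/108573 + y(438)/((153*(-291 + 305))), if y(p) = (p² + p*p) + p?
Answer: 2319283210/12920187 ≈ 179.51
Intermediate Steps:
y(p) = p + 2*p² (y(p) = (p² + p²) + p = 2*p² + p = p + 2*p²)
139²/108573 + y(438)/((153*(-291 + 305))) = 139²/108573 + (438*(1 + 2*438))/((153*(-291 + 305))) = 19321*(1/108573) + (438*(1 + 876))/((153*14)) = 19321/108573 + (438*877)/2142 = 19321/108573 + 384126*(1/2142) = 19321/108573 + 64021/357 = 2319283210/12920187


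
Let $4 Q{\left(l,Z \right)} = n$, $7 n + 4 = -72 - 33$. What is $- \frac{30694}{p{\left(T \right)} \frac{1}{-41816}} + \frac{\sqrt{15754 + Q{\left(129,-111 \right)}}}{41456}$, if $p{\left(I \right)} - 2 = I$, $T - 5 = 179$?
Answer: $\frac{641750152}{93} + \frac{\sqrt{3087021}}{580384} \approx 6.9005 \cdot 10^{6}$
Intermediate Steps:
$T = 184$ ($T = 5 + 179 = 184$)
$n = - \frac{109}{7}$ ($n = - \frac{4}{7} + \frac{-72 - 33}{7} = - \frac{4}{7} + \frac{1}{7} \left(-105\right) = - \frac{4}{7} - 15 = - \frac{109}{7} \approx -15.571$)
$Q{\left(l,Z \right)} = - \frac{109}{28}$ ($Q{\left(l,Z \right)} = \frac{1}{4} \left(- \frac{109}{7}\right) = - \frac{109}{28}$)
$p{\left(I \right)} = 2 + I$
$- \frac{30694}{p{\left(T \right)} \frac{1}{-41816}} + \frac{\sqrt{15754 + Q{\left(129,-111 \right)}}}{41456} = - \frac{30694}{\left(2 + 184\right) \frac{1}{-41816}} + \frac{\sqrt{15754 - \frac{109}{28}}}{41456} = - \frac{30694}{186 \left(- \frac{1}{41816}\right)} + \sqrt{\frac{441003}{28}} \cdot \frac{1}{41456} = - \frac{30694}{- \frac{93}{20908}} + \frac{\sqrt{3087021}}{14} \cdot \frac{1}{41456} = \left(-30694\right) \left(- \frac{20908}{93}\right) + \frac{\sqrt{3087021}}{580384} = \frac{641750152}{93} + \frac{\sqrt{3087021}}{580384}$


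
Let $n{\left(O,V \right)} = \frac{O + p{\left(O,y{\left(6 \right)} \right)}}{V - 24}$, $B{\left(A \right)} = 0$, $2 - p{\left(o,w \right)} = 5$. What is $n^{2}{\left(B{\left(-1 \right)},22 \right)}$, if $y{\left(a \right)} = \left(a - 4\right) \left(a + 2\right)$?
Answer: $\frac{9}{4} \approx 2.25$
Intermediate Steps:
$y{\left(a \right)} = \left(-4 + a\right) \left(2 + a\right)$
$p{\left(o,w \right)} = -3$ ($p{\left(o,w \right)} = 2 - 5 = -3$)
$n{\left(O,V \right)} = \frac{-3 + O}{-24 + V}$ ($n{\left(O,V \right)} = \frac{O - 3}{V - 24} = \frac{-3 + O}{-24 + V}$)
$n^{2}{\left(B{\left(-1 \right)},22 \right)} = \left(\frac{-3 + 0}{-24 + 22}\right)^{2} = \left(\frac{1}{-2} \left(-3\right)\right)^{2} = \left(\left(- \frac{1}{2}\right) \left(-3\right)\right)^{2} = \left(\frac{3}{2}\right)^{2} = \frac{9}{4}$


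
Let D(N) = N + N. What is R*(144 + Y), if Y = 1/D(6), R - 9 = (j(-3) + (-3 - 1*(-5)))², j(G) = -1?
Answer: 8645/6 ≈ 1440.8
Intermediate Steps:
R = 10 (R = 9 + (-1 + (-3 - 1*(-5)))² = 9 + (-1 + (-3 + 5))² = 9 + (-1 + 2)² = 9 + 1² = 9 + 1 = 10)
D(N) = 2*N
Y = 1/12 (Y = 1/(2*6) = 1/12 ≈ 0.083333)
R*(144 + Y) = 10*(144 + 1/12) = 10*(1729/12) = 8645/6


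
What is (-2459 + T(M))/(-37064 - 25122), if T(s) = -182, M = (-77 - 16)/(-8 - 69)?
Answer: 2641/62186 ≈ 0.042469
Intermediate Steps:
M = 93/77 (M = -93/(-77) = -93*(-1/77) = 93/77 ≈ 1.2078)
(-2459 + T(M))/(-37064 - 25122) = (-2459 - 182)/(-37064 - 25122) = -2641/(-62186) = -2641*(-1/62186) = 2641/62186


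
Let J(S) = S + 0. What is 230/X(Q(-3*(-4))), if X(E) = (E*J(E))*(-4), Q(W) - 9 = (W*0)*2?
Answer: -115/162 ≈ -0.70988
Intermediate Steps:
J(S) = S
Q(W) = 9 (Q(W) = 9 + (W*0)*2 = 9 + 0*2 = 9 + 0 = 9)
X(E) = -4*E² (X(E) = (E*E)*(-4) = E²*(-4) = -4*E²)
230/X(Q(-3*(-4))) = 230/((-4*9²)) = 230/((-4*81)) = 230/(-324) = 230*(-1/324) = -115/162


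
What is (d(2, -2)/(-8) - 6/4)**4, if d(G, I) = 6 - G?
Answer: 16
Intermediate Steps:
(d(2, -2)/(-8) - 6/4)**4 = ((6 - 1*2)/(-8) - 6/4)**4 = ((6 - 2)*(-1/8) - 6*1/4)**4 = (4*(-1/8) - 3/2)**4 = (-1/2 - 3/2)**4 = (-2)**4 = 16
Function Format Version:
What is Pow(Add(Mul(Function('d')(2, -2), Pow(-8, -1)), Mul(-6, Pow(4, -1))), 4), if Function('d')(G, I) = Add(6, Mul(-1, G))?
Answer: 16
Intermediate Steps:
Pow(Add(Mul(Function('d')(2, -2), Pow(-8, -1)), Mul(-6, Pow(4, -1))), 4) = Pow(Add(Mul(Add(6, Mul(-1, 2)), Pow(-8, -1)), Mul(-6, Pow(4, -1))), 4) = Pow(Add(Mul(Add(6, -2), Rational(-1, 8)), Mul(-6, Rational(1, 4))), 4) = Pow(Add(Mul(4, Rational(-1, 8)), Rational(-3, 2)), 4) = Pow(Add(Rational(-1, 2), Rational(-3, 2)), 4) = Pow(-2, 4) = 16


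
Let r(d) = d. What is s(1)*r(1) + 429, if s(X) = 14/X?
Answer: 443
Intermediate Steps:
s(1)*r(1) + 429 = (14/1)*1 + 429 = (14*1)*1 + 429 = 14*1 + 429 = 14 + 429 = 443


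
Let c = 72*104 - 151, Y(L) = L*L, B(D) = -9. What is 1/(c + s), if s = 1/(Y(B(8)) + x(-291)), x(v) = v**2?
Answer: 84762/621898795 ≈ 0.00013630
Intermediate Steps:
Y(L) = L**2
c = 7337 (c = 7488 - 151 = 7337)
s = 1/84762 (s = 1/((-9)**2 + (-291)**2) = 1/(81 + 84681) = 1/84762 ≈ 1.1798e-5)
1/(c + s) = 1/(7337 + 1/84762) = 1/(621898795/84762) = 84762/621898795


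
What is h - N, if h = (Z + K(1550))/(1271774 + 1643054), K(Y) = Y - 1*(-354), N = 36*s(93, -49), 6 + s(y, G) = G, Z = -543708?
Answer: 75931811/38353 ≈ 1979.8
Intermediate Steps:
s(y, G) = -6 + G
N = -1980 (N = 36*(-6 - 49) = 36*(-55) = -1980)
K(Y) = 354 + Y (K(Y) = Y + 354 = 354 + Y)
h = -7129/38353 (h = (-543708 + (354 + 1550))/(1271774 + 1643054) = (-543708 + 1904)/2914828 = -541804*1/2914828 = -7129/38353 ≈ -0.18588)
h - N = -7129/38353 - 1*(-1980) = -7129/38353 + 1980 = 75931811/38353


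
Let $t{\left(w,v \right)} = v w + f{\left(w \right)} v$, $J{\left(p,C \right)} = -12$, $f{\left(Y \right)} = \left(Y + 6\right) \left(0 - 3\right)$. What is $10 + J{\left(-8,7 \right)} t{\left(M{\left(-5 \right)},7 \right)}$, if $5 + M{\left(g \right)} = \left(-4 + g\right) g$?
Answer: $8242$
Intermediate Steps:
$M{\left(g \right)} = -5 + g \left(-4 + g\right)$ ($M{\left(g \right)} = -5 + \left(-4 + g\right) g = -5 + g \left(-4 + g\right)$)
$f{\left(Y \right)} = -18 - 3 Y$ ($f{\left(Y \right)} = \left(6 + Y\right) \left(-3\right) = -18 - 3 Y$)
$t{\left(w,v \right)} = v w + v \left(-18 - 3 w\right)$ ($t{\left(w,v \right)} = v w + \left(-18 - 3 w\right) v = v w + v \left(-18 - 3 w\right)$)
$10 + J{\left(-8,7 \right)} t{\left(M{\left(-5 \right)},7 \right)} = 10 - 12 \left(\left(-2\right) 7 \left(9 - \left(-15 - 25\right)\right)\right) = 10 - 12 \left(\left(-2\right) 7 \left(9 + \left(-5 + 25 + 20\right)\right)\right) = 10 - 12 \left(\left(-2\right) 7 \left(9 + 40\right)\right) = 10 - 12 \left(\left(-2\right) 7 \cdot 49\right) = 10 - -8232 = 10 + 8232 = 8242$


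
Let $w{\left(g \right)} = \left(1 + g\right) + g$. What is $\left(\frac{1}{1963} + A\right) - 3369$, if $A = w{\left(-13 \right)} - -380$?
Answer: $- \frac{5916481}{1963} \approx -3014.0$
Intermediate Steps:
$w{\left(g \right)} = 1 + 2 g$
$A = 355$ ($A = \left(1 + 2 \left(-13\right)\right) - -380 = \left(1 - 26\right) + 380 = -25 + 380 = 355$)
$\left(\frac{1}{1963} + A\right) - 3369 = \left(\frac{1}{1963} + 355\right) - 3369 = \frac{696866}{1963} - 3369 = - \frac{5916481}{1963}$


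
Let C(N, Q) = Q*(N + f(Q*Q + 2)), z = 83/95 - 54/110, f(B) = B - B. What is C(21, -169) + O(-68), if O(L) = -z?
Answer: -741821/209 ≈ -3549.4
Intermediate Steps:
f(B) = 0
z = 80/209 (z = 83*(1/95) - 54*1/110 = 83/95 - 27/55 = 80/209 ≈ 0.38278)
C(N, Q) = N*Q (C(N, Q) = Q*(N + 0) = Q*N = N*Q)
O(L) = -80/209 (O(L) = -1*80/209 = -80/209)
C(21, -169) + O(-68) = 21*(-169) - 80/209 = -3549 - 80/209 = -741821/209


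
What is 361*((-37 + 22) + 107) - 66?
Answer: 33146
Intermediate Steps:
361*((-37 + 22) + 107) - 66 = 361*(-15 + 107) - 66 = 361*92 - 66 = 33212 - 66 = 33146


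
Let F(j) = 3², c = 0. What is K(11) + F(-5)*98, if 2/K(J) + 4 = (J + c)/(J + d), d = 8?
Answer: 57292/65 ≈ 881.42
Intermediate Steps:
F(j) = 9
K(J) = 2/(-4 + J/(8 + J)) (K(J) = 2/(-4 + (J + 0)/(J + 8)) = 2/(-4 + J/(8 + J)))
K(11) + F(-5)*98 = 2*(-8 - 1*11)/(32 + 3*11) + 9*98 = 2*(-8 - 11)/(32 + 33) + 882 = 2*(-19)/65 + 882 = 2*(1/65)*(-19) + 882 = -38/65 + 882 = 57292/65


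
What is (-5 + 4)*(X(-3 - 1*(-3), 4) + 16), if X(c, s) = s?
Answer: -20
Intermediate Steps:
(-5 + 4)*(X(-3 - 1*(-3), 4) + 16) = (-5 + 4)*(4 + 16) = -1*20 = -20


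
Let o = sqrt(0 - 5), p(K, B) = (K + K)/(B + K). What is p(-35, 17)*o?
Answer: 35*I*sqrt(5)/9 ≈ 8.6958*I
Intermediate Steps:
p(K, B) = 2*K/(B + K) (p(K, B) = (2*K)/(B + K) = 2*K/(B + K))
o = I*sqrt(5) (o = sqrt(-5) = I*sqrt(5) ≈ 2.2361*I)
p(-35, 17)*o = (2*(-35)/(17 - 35))*(I*sqrt(5)) = (2*(-35)/(-18))*(I*sqrt(5)) = (2*(-35)*(-1/18))*(I*sqrt(5)) = 35*(I*sqrt(5))/9 = 35*I*sqrt(5)/9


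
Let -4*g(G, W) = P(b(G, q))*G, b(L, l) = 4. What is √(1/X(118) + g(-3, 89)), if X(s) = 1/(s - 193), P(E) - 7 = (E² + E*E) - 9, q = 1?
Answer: I*√210/2 ≈ 7.2457*I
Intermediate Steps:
P(E) = -2 + 2*E² (P(E) = 7 + ((E² + E*E) - 9) = 7 + ((E² + E²) - 9) = 7 + (2*E² - 9) = 7 + (-9 + 2*E²) = -2 + 2*E²)
g(G, W) = -15*G/2 (g(G, W) = -(-2 + 2*4²)*G/4 = -(-2 + 2*16)*G/4 = -(-2 + 32)*G/4 = -15*G/2)
X(s) = 1/(-193 + s)
√(1/X(118) + g(-3, 89)) = √(1/(1/(-193 + 118)) - 15/2*(-3)) = √(1/(1/(-75)) + 45/2) = √(1/(-1/75) + 45/2) = √(-75 + 45/2) = √(-105/2) = I*√210/2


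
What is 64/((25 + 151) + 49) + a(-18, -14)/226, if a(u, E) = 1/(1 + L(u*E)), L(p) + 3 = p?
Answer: 144649/508500 ≈ 0.28446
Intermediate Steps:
L(p) = -3 + p
a(u, E) = 1/(-2 + E*u) (a(u, E) = 1/(1 + (-3 + u*E)) = 1/(1 + (-3 + E*u)) = 1/(-2 + E*u))
64/((25 + 151) + 49) + a(-18, -14)/226 = 64/((25 + 151) + 49) + 1/(-2 - 14*(-18)*226) = 64/(176 + 49) + (1/226)/(-2 + 252) = 64/225 + (1/226)/250 = 64*(1/225) + (1/250)*(1/226) = 64/225 + 1/56500 = 144649/508500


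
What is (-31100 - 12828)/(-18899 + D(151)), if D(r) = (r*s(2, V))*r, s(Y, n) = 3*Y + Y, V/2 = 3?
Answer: -43928/163509 ≈ -0.26866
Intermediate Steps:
V = 6 (V = 2*3 = 6)
s(Y, n) = 4*Y
D(r) = 8*r**2 (D(r) = (r*(4*2))*r = (r*8)*r = (8*r)*r = 8*r**2)
(-31100 - 12828)/(-18899 + D(151)) = (-31100 - 12828)/(-18899 + 8*151**2) = -43928/(-18899 + 8*22801) = -43928/(-18899 + 182408) = -43928/163509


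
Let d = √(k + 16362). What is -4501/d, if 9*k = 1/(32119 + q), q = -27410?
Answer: -13503*√3265399179407/693437923 ≈ -35.188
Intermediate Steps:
k = 1/42381 (k = 1/(9*(32119 - 27410)) = (⅑)/4709 = (⅑)*(1/4709) = 1/42381 ≈ 2.3595e-5)
d = √3265399179407/14127 (d = √(1/42381 + 16362) = √(693437923/42381) = √3265399179407/14127 ≈ 127.91)
-4501/d = -4501*3*√3265399179407/693437923 = -13503*√3265399179407/693437923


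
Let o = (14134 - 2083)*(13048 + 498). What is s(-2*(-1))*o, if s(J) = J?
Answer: 326485692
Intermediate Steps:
o = 163242846 (o = 12051*13546 = 163242846)
s(-2*(-1))*o = -2*(-1)*163242846 = 2*163242846 = 326485692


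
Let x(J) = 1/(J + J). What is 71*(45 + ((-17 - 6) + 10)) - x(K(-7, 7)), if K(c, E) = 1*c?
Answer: 31809/14 ≈ 2272.1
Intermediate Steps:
K(c, E) = c
x(J) = 1/(2*J)
71*(45 + ((-17 - 6) + 10)) - x(K(-7, 7)) = 71*(45 + ((-17 - 6) + 10)) - 1/(2*(-7)) = 71*(45 + (-23 + 10)) - (-1)/(2*7) = 71*(45 - 13) - 1*(-1/14) = 71*32 + 1/14 = 2272 + 1/14 = 31809/14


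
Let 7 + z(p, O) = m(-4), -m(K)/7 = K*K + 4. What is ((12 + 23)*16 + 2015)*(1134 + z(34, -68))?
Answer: 2541525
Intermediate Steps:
m(K) = -28 - 7*K² (m(K) = -7*(K*K + 4) = -7*(K² + 4) = -7*(4 + K²) = -28 - 7*K²)
z(p, O) = -147 (z(p, O) = -7 + (-28 - 7*(-4)²) = -7 + (-28 - 7*16) = -7 + (-28 - 112) = -7 - 140 = -147)
((12 + 23)*16 + 2015)*(1134 + z(34, -68)) = ((12 + 23)*16 + 2015)*(1134 - 147) = (35*16 + 2015)*987 = (560 + 2015)*987 = 2575*987 = 2541525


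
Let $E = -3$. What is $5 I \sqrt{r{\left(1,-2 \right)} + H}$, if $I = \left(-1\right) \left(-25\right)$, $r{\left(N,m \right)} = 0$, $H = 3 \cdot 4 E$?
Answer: $750 i \approx 750.0 i$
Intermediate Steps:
$H = -36$ ($H = 3 \cdot 4 \left(-3\right) = 12 \left(-3\right) = -36$)
$I = 25$
$5 I \sqrt{r{\left(1,-2 \right)} + H} = 5 \cdot 25 \sqrt{0 - 36} = 125 \sqrt{-36} = 125 \cdot 6 i = 750 i$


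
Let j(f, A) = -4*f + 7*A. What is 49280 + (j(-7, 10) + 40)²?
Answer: 68324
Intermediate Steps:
49280 + (j(-7, 10) + 40)² = 49280 + ((-4*(-7) + 7*10) + 40)² = 49280 + ((28 + 70) + 40)² = 49280 + (98 + 40)² = 49280 + 138² = 49280 + 19044 = 68324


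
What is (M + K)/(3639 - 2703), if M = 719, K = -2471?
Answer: -73/39 ≈ -1.8718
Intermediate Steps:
(M + K)/(3639 - 2703) = (719 - 2471)/(3639 - 2703) = -1752/936 = -1752*1/936 = -73/39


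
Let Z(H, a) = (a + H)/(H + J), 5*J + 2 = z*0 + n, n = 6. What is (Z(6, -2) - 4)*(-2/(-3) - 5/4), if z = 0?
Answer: 203/102 ≈ 1.9902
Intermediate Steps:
J = 4/5 (J = -2/5 + (0*0 + 6)/5 = -2/5 + (0 + 6)/5 = -2/5 + (1/5)*6 = -2/5 + 6/5 = 4/5 ≈ 0.80000)
Z(H, a) = (H + a)/(4/5 + H) (Z(H, a) = (a + H)/(H + 4/5) = (H + a)/(4/5 + H))
(Z(6, -2) - 4)*(-2/(-3) - 5/4) = (5*(6 - 2)/(4 + 5*6) - 4)*(-2/(-3) - 5/4) = (5*4/(4 + 30) - 4)*(-2*(-1/3) - 5*1/4) = (5*4/34 - 4)*(2/3 - 5/4) = (5*(1/34)*4 - 4)*(-7/12) = (10/17 - 4)*(-7/12) = -58/17*(-7/12) = 203/102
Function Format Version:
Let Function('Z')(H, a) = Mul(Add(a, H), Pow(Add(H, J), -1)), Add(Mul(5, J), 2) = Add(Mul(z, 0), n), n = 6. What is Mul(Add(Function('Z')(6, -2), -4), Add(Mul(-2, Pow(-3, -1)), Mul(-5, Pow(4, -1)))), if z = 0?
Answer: Rational(203, 102) ≈ 1.9902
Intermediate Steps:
J = Rational(4, 5) (J = Add(Rational(-2, 5), Mul(Rational(1, 5), Add(Mul(0, 0), 6))) = Add(Rational(-2, 5), Mul(Rational(1, 5), Add(0, 6))) = Add(Rational(-2, 5), Mul(Rational(1, 5), 6)) = Add(Rational(-2, 5), Rational(6, 5)) = Rational(4, 5) ≈ 0.80000)
Function('Z')(H, a) = Mul(Pow(Add(Rational(4, 5), H), -1), Add(H, a)) (Function('Z')(H, a) = Mul(Add(a, H), Pow(Add(H, Rational(4, 5)), -1)) = Mul(Add(H, a), Pow(Add(Rational(4, 5), H), -1)) = Mul(Pow(Add(Rational(4, 5), H), -1), Add(H, a)))
Mul(Add(Function('Z')(6, -2), -4), Add(Mul(-2, Pow(-3, -1)), Mul(-5, Pow(4, -1)))) = Mul(Add(Mul(5, Pow(Add(4, Mul(5, 6)), -1), Add(6, -2)), -4), Add(Mul(-2, Pow(-3, -1)), Mul(-5, Pow(4, -1)))) = Mul(Add(Mul(5, Pow(Add(4, 30), -1), 4), -4), Add(Mul(-2, Rational(-1, 3)), Mul(-5, Rational(1, 4)))) = Mul(Add(Mul(5, Pow(34, -1), 4), -4), Add(Rational(2, 3), Rational(-5, 4))) = Mul(Add(Mul(5, Rational(1, 34), 4), -4), Rational(-7, 12)) = Mul(Add(Rational(10, 17), -4), Rational(-7, 12)) = Mul(Rational(-58, 17), Rational(-7, 12)) = Rational(203, 102)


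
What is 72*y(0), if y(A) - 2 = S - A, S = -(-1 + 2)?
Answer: 72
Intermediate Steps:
S = -1 (S = -1*1 = -1)
y(A) = 1 - A (y(A) = 2 + (-1 - A) = 1 - A)
72*y(0) = 72*(1 - 1*0) = 72*(1 + 0) = 72*1 = 72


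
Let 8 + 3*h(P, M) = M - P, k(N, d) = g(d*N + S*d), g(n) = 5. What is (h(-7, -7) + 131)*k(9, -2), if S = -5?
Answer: 1925/3 ≈ 641.67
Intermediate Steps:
k(N, d) = 5
h(P, M) = -8/3 - P/3 + M/3 (h(P, M) = -8/3 + (M - P)/3 = -8/3 + (-P/3 + M/3) = -8/3 - P/3 + M/3)
(h(-7, -7) + 131)*k(9, -2) = ((-8/3 - ⅓*(-7) + (⅓)*(-7)) + 131)*5 = ((-8/3 + 7/3 - 7/3) + 131)*5 = (-8/3 + 131)*5 = (385/3)*5 = 1925/3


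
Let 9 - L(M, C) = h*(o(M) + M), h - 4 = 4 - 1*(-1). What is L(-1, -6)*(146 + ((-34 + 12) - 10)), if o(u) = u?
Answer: 3078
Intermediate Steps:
h = 9 (h = 4 + (4 - 1*(-1)) = 4 + (4 + 1) = 4 + 5 = 9)
L(M, C) = 9 - 18*M (L(M, C) = 9 - 9*(M + M) = 9 - 9*2*M = 9 - 18*M)
L(-1, -6)*(146 + ((-34 + 12) - 10)) = (9 - 18*(-1))*(146 + ((-34 + 12) - 10)) = (9 + 18)*(146 + (-22 - 10)) = 27*(146 - 32) = 27*114 = 3078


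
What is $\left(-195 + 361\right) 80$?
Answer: $13280$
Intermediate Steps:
$\left(-195 + 361\right) 80 = 166 \cdot 80 = 13280$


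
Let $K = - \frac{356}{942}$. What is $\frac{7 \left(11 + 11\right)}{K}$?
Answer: $- \frac{36267}{89} \approx -407.49$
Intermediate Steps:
$K = - \frac{178}{471}$ ($K = \left(-356\right) \frac{1}{942} = - \frac{178}{471} \approx -0.37792$)
$\frac{7 \left(11 + 11\right)}{K} = \frac{7 \left(11 + 11\right)}{- \frac{178}{471}} = 7 \cdot 22 \left(- \frac{471}{178}\right) = 154 \left(- \frac{471}{178}\right) = - \frac{36267}{89}$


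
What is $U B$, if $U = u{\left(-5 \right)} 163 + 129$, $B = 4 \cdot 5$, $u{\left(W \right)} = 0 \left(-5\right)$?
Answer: $2580$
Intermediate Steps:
$u{\left(W \right)} = 0$
$B = 20$
$U = 129$ ($U = 0 \cdot 163 + 129 = 0 + 129 = 129$)
$U B = 129 \cdot 20 = 2580$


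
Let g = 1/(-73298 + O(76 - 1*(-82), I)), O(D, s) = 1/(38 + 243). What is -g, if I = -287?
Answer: 281/20596737 ≈ 1.3643e-5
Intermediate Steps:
O(D, s) = 1/281
g = -281/20596737 (g = 1/(-73298 + 1/281) = 1/(-20596737/281) = -281/20596737 ≈ -1.3643e-5)
-g = -1*(-281/20596737) = 281/20596737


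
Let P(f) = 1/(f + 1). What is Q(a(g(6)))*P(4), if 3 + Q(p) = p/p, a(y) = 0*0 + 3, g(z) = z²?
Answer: -⅖ ≈ -0.40000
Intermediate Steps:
a(y) = 3 (a(y) = 0 + 3 = 3)
P(f) = 1/(1 + f)
Q(p) = -2 (Q(p) = -3 + p/p = -3 + 1 = -2)
Q(a(g(6)))*P(4) = -2/(1 + 4) = -2/5 = -2*⅕ = -⅖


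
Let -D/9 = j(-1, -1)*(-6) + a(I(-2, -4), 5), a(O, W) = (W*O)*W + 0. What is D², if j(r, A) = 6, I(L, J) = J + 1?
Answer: 998001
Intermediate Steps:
I(L, J) = 1 + J
a(O, W) = O*W² (a(O, W) = (O*W)*W + 0 = O*W² + 0 = O*W²)
D = 999 (D = -9*(6*(-6) + (1 - 4)*5²) = -9*(-36 - 3*25) = -9*(-36 - 75) = -9*(-111) = 999)
D² = 999² = 998001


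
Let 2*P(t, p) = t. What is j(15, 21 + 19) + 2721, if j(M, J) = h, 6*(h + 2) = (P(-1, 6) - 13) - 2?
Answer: 32597/12 ≈ 2716.4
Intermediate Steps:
P(t, p) = t/2
h = -55/12 (h = -2 + (((½)*(-1) - 13) - 2)/6 = -2 + ((-½ - 13) - 2)/6 = -2 + (-27/2 - 2)/6 = -2 + (⅙)*(-31/2) = -2 - 31/12 = -55/12 ≈ -4.5833)
j(M, J) = -55/12
j(15, 21 + 19) + 2721 = -55/12 + 2721 = 32597/12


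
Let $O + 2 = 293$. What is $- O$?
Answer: $-291$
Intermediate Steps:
$O = 291$ ($O = -2 + 293 = 291$)
$- O = \left(-1\right) 291 = -291$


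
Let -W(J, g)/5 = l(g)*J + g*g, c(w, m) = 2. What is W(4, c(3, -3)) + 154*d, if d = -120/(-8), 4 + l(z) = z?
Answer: 2330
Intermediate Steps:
l(z) = -4 + z
d = 15 (d = -120*(-1/8) = 15)
W(J, g) = -5*g**2 - 5*J*(-4 + g) (W(J, g) = -5*((-4 + g)*J + g*g) = -5*(J*(-4 + g) + g**2) = -5*(g**2 + J*(-4 + g)) = -5*g**2 - 5*J*(-4 + g))
W(4, c(3, -3)) + 154*d = (-5*2**2 - 5*4*(-4 + 2)) + 154*15 = (-5*4 - 5*4*(-2)) + 2310 = (-20 + 40) + 2310 = 20 + 2310 = 2330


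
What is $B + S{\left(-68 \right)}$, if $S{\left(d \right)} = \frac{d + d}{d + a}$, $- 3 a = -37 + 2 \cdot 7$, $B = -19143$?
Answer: $- \frac{3464475}{181} \approx -19141.0$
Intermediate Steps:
$a = \frac{23}{3}$ ($a = - \frac{-37 + 2 \cdot 7}{3} = - \frac{-37 + 14}{3} = \left(- \frac{1}{3}\right) \left(-23\right) = \frac{23}{3} \approx 7.6667$)
$S{\left(d \right)} = \frac{2 d}{\frac{23}{3} + d}$ ($S{\left(d \right)} = \frac{d + d}{d + \frac{23}{3}} = \frac{2 d}{\frac{23}{3} + d}$)
$B + S{\left(-68 \right)} = -19143 + 6 \left(-68\right) \frac{1}{23 + 3 \left(-68\right)} = -19143 + 6 \left(-68\right) \frac{1}{23 - 204} = -19143 + 6 \left(-68\right) \frac{1}{-181} = -19143 + 6 \left(-68\right) \left(- \frac{1}{181}\right) = -19143 + \frac{408}{181} = - \frac{3464475}{181}$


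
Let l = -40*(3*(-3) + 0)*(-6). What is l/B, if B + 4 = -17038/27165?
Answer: 29338200/62849 ≈ 466.80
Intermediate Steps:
l = -2160 (l = -40*(-9 + 0)*(-6) = -40*(-9)*(-6) = 360*(-6) = -2160)
B = -125698/27165 (B = -4 - 17038/27165 = -125698/27165 ≈ -4.6272)
l/B = -2160/(-125698/27165) = -2160*(-27165/125698) = 29338200/62849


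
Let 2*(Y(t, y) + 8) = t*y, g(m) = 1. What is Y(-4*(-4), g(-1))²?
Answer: 0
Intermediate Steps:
Y(t, y) = -8 + t*y/2 (Y(t, y) = -8 + (t*y)/2 = -8 + t*y/2)
Y(-4*(-4), g(-1))² = (-8 + (½)*(-4*(-4))*1)² = (-8 + (½)*16*1)² = (-8 + 8)² = 0² = 0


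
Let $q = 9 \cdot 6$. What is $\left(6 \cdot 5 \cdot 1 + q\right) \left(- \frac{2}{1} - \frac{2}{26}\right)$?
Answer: $- \frac{2268}{13} \approx -174.46$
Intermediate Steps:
$q = 54$
$\left(6 \cdot 5 \cdot 1 + q\right) \left(- \frac{2}{1} - \frac{2}{26}\right) = \left(6 \cdot 5 \cdot 1 + 54\right) \left(- \frac{2}{1} - \frac{2}{26}\right) = \left(30 \cdot 1 + 54\right) \left(\left(-2\right) 1 - \frac{1}{13}\right) = \left(30 + 54\right) \left(-2 - \frac{1}{13}\right) = 84 \left(- \frac{27}{13}\right) = - \frac{2268}{13}$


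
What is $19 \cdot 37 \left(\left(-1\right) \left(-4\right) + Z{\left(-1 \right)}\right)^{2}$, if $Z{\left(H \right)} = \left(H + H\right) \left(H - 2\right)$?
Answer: $70300$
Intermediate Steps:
$Z{\left(H \right)} = 2 H \left(-2 + H\right)$
$19 \cdot 37 \left(\left(-1\right) \left(-4\right) + Z{\left(-1 \right)}\right)^{2} = 19 \cdot 37 \left(\left(-1\right) \left(-4\right) + 2 \left(-1\right) \left(-2 - 1\right)\right)^{2} = 703 \left(4 + 2 \left(-1\right) \left(-3\right)\right)^{2} = 703 \left(4 + 6\right)^{2} = 703 \cdot 10^{2} = 703 \cdot 100 = 70300$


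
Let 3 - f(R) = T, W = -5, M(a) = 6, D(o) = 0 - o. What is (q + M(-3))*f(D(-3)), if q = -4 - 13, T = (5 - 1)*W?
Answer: -253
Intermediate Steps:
D(o) = -o
T = -20 (T = (5 - 1)*(-5) = 4*(-5) = -20)
f(R) = 23 (f(R) = 3 - 1*(-20) = 3 + 20 = 23)
q = -17
(q + M(-3))*f(D(-3)) = (-17 + 6)*23 = -11*23 = -253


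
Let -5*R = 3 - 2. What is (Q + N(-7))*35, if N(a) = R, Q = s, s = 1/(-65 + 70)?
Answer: 0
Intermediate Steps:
s = ⅕ (s = 1/5 = ⅕ ≈ 0.20000)
Q = ⅕ ≈ 0.20000
R = -⅕ (R = -(3 - 2)/5 = -⅕*1 = -⅕ ≈ -0.20000)
N(a) = -⅕
(Q + N(-7))*35 = (⅕ - ⅕)*35 = 0*35 = 0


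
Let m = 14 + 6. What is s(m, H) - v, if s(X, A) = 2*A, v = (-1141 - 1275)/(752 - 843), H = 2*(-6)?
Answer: -4600/91 ≈ -50.549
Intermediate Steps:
H = -12
m = 20
v = 2416/91 (v = -2416/(-91) = -2416*(-1/91) = 2416/91 ≈ 26.549)
s(m, H) - v = 2*(-12) - 1*2416/91 = -24 - 2416/91 = -4600/91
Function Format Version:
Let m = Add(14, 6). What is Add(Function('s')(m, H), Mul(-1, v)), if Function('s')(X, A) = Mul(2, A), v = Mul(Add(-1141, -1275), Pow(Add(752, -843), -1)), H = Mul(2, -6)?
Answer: Rational(-4600, 91) ≈ -50.549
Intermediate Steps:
H = -12
m = 20
v = Rational(2416, 91) (v = Mul(-2416, Pow(-91, -1)) = Mul(-2416, Rational(-1, 91)) = Rational(2416, 91) ≈ 26.549)
Add(Function('s')(m, H), Mul(-1, v)) = Add(Mul(2, -12), Mul(-1, Rational(2416, 91))) = Add(-24, Rational(-2416, 91)) = Rational(-4600, 91)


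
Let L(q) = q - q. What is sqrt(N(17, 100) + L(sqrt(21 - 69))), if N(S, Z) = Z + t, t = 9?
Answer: sqrt(109) ≈ 10.440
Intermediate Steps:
N(S, Z) = 9 + Z (N(S, Z) = Z + 9 = 9 + Z)
L(q) = 0
sqrt(N(17, 100) + L(sqrt(21 - 69))) = sqrt((9 + 100) + 0) = sqrt(109 + 0) = sqrt(109)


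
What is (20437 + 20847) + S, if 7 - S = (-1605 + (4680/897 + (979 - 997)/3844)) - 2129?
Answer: 1990144717/44206 ≈ 45020.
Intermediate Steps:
S = 165144213/44206 (S = 7 - ((-1605 + (4680/897 + (979 - 997)/3844)) - 2129) = 7 - ((-1605 + (4680*(1/897) - 18*1/3844)) - 2129) = 7 - ((-1605 + (120/23 - 9/1922)) - 2129) = 7 - ((-1605 + 230433/44206) - 2129) = 7 - (-70720197/44206 - 2129) = 7 - 1*(-164834771/44206) = 7 + 164834771/44206 = 165144213/44206 ≈ 3735.8)
(20437 + 20847) + S = (20437 + 20847) + 165144213/44206 = 41284 + 165144213/44206 = 1990144717/44206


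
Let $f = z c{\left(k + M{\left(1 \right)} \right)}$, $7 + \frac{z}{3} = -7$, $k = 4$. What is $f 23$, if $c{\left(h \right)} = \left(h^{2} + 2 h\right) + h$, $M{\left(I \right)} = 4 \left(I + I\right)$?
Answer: $-173880$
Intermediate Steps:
$M{\left(I \right)} = 8 I$ ($M{\left(I \right)} = 4 \cdot 2 I = 8 I$)
$c{\left(h \right)} = h^{2} + 3 h$
$z = -42$ ($z = -21 + 3 \left(-7\right) = -21 - 21 = -42$)
$f = -7560$ ($f = - 42 \left(4 + 8 \cdot 1\right) \left(3 + \left(4 + 8 \cdot 1\right)\right) = - 42 \left(4 + 8\right) \left(3 + \left(4 + 8\right)\right) = - 42 \cdot 12 \left(3 + 12\right) = - 42 \cdot 12 \cdot 15 = \left(-42\right) 180 = -7560$)
$f 23 = \left(-7560\right) 23 = -173880$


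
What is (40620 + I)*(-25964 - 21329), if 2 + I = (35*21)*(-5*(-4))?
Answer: -2616154174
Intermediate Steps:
I = 14698 (I = -2 + (35*21)*(-5*(-4)) = -2 + 735*20 = -2 + 14700 = 14698)
(40620 + I)*(-25964 - 21329) = (40620 + 14698)*(-25964 - 21329) = 55318*(-47293) = -2616154174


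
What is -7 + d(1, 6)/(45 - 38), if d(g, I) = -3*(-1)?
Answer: -46/7 ≈ -6.5714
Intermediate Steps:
d(g, I) = 3
-7 + d(1, 6)/(45 - 38) = -7 + 3/(45 - 38) = -7 + 3/7 = -46/7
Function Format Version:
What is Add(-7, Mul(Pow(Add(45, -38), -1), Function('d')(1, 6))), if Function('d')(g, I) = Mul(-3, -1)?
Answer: Rational(-46, 7) ≈ -6.5714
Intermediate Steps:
Function('d')(g, I) = 3
Add(-7, Mul(Pow(Add(45, -38), -1), Function('d')(1, 6))) = Add(-7, Mul(Pow(Add(45, -38), -1), 3)) = Add(-7, Mul(Pow(7, -1), 3)) = Add(-7, Mul(Rational(1, 7), 3)) = Add(-7, Rational(3, 7)) = Rational(-46, 7)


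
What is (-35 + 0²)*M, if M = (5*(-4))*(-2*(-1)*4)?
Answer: 5600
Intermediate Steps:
M = -160 (M = -40*4 = -20*8 = -160)
(-35 + 0²)*M = (-35 + 0²)*(-160) = (-35 + 0)*(-160) = -35*(-160) = 5600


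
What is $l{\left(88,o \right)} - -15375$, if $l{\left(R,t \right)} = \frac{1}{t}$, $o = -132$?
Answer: $\frac{2029499}{132} \approx 15375.0$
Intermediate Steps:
$l{\left(88,o \right)} - -15375 = \frac{1}{-132} - -15375 = - \frac{1}{132} + 15375 = \frac{2029499}{132}$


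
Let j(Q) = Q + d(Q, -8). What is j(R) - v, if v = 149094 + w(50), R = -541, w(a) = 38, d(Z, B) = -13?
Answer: -149686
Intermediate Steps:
v = 149132 (v = 149094 + 38 = 149132)
j(Q) = -13 + Q (j(Q) = Q - 13 = -13 + Q)
j(R) - v = (-13 - 541) - 1*149132 = -554 - 149132 = -149686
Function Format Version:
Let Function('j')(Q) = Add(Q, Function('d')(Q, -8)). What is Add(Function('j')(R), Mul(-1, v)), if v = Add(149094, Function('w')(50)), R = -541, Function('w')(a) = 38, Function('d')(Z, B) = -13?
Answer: -149686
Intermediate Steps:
v = 149132 (v = Add(149094, 38) = 149132)
Function('j')(Q) = Add(-13, Q) (Function('j')(Q) = Add(Q, -13) = Add(-13, Q))
Add(Function('j')(R), Mul(-1, v)) = Add(Add(-13, -541), Mul(-1, 149132)) = Add(-554, -149132) = -149686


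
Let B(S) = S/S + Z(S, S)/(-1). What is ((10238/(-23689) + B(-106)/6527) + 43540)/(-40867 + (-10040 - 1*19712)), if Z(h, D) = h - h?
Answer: -6732005404883/10918975815757 ≈ -0.61654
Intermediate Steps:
Z(h, D) = 0
B(S) = 1 (B(S) = S/S + 0/(-1) = 1 + 0*(-1) = 1 + 0 = 1)
((10238/(-23689) + B(-106)/6527) + 43540)/(-40867 + (-10040 - 1*19712)) = ((10238/(-23689) + 1/6527) + 43540)/(-40867 + (-10040 - 1*19712)) = ((10238*(-1/23689) + 1*(1/6527)) + 43540)/(-40867 + (-10040 - 19712)) = ((-10238/23689 + 1/6527) + 43540)/(-40867 - 29752) = (-66799737/154618103 + 43540)/(-70619) = (6732005404883/154618103)*(-1/70619) = -6732005404883/10918975815757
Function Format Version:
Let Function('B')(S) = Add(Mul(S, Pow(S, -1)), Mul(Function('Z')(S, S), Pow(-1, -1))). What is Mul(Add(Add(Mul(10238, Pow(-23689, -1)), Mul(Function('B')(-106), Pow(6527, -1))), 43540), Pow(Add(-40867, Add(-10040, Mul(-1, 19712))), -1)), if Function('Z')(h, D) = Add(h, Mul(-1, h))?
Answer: Rational(-6732005404883, 10918975815757) ≈ -0.61654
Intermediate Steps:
Function('Z')(h, D) = 0
Function('B')(S) = 1 (Function('B')(S) = Add(Mul(S, Pow(S, -1)), Mul(0, Pow(-1, -1))) = Add(1, Mul(0, -1)) = Add(1, 0) = 1)
Mul(Add(Add(Mul(10238, Pow(-23689, -1)), Mul(Function('B')(-106), Pow(6527, -1))), 43540), Pow(Add(-40867, Add(-10040, Mul(-1, 19712))), -1)) = Mul(Add(Add(Mul(10238, Pow(-23689, -1)), Mul(1, Pow(6527, -1))), 43540), Pow(Add(-40867, Add(-10040, Mul(-1, 19712))), -1)) = Mul(Add(Add(Mul(10238, Rational(-1, 23689)), Mul(1, Rational(1, 6527))), 43540), Pow(Add(-40867, Add(-10040, -19712)), -1)) = Mul(Add(Add(Rational(-10238, 23689), Rational(1, 6527)), 43540), Pow(Add(-40867, -29752), -1)) = Mul(Add(Rational(-66799737, 154618103), 43540), Pow(-70619, -1)) = Mul(Rational(6732005404883, 154618103), Rational(-1, 70619)) = Rational(-6732005404883, 10918975815757)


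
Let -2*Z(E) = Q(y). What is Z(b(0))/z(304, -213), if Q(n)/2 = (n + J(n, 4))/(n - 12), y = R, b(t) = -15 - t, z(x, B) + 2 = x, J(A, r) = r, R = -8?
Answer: -1/1510 ≈ -0.00066225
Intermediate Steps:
z(x, B) = -2 + x
y = -8
Q(n) = 2*(4 + n)/(-12 + n) (Q(n) = 2*((n + 4)/(n - 12)) = 2*((4 + n)/(-12 + n)) = 2*(4 + n)/(-12 + n))
Z(E) = -⅕ (Z(E) = -(4 - 8)/(-12 - 8) = -(-4)/(-20) = -(-1)*(-4)/20 = -½*⅖ = -⅕)
Z(b(0))/z(304, -213) = -1/(5*(-2 + 304)) = -⅕/302 = -⅕*1/302 = -1/1510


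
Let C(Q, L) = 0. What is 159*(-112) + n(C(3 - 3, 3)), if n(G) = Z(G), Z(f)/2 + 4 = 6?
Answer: -17804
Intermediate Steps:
Z(f) = 4 (Z(f) = -8 + 2*6 = -8 + 12 = 4)
n(G) = 4
159*(-112) + n(C(3 - 3, 3)) = 159*(-112) + 4 = -17808 + 4 = -17804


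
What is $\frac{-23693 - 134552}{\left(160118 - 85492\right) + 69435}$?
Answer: $- \frac{158245}{144061} \approx -1.0985$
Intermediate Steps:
$\frac{-23693 - 134552}{\left(160118 - 85492\right) + 69435} = - \frac{158245}{74626 + 69435} = - \frac{158245}{144061}$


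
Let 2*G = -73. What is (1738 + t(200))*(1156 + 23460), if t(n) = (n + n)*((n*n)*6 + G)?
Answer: 2362819389008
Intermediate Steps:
G = -73/2 (G = (½)*(-73) = -73/2 ≈ -36.500)
t(n) = 2*n*(-73/2 + 6*n²) (t(n) = (n + n)*((n*n)*6 - 73/2) = (2*n)*(n²*6 - 73/2) = (2*n)*(6*n² - 73/2) = (2*n)*(-73/2 + 6*n²) = 2*n*(-73/2 + 6*n²))
(1738 + t(200))*(1156 + 23460) = (1738 + 200*(-73 + 12*200²))*(1156 + 23460) = (1738 + 200*(-73 + 12*40000))*24616 = (1738 + 200*(-73 + 480000))*24616 = (1738 + 200*479927)*24616 = (1738 + 95985400)*24616 = 95987138*24616 = 2362819389008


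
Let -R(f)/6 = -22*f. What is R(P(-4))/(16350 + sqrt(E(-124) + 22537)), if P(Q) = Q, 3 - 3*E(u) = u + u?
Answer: -12949200/400949819 + 264*sqrt(203586)/400949819 ≈ -0.031999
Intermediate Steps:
E(u) = 1 - 2*u/3 (E(u) = 1 - (u + u)/3 = 1 - 2*u/3)
R(f) = 132*f (R(f) = -(-132)*f = 132*f)
R(P(-4))/(16350 + sqrt(E(-124) + 22537)) = (132*(-4))/(16350 + sqrt((1 - 2/3*(-124)) + 22537)) = -528/(16350 + sqrt((1 + 248/3) + 22537)) = -528/(16350 + sqrt(251/3 + 22537)) = -528/(16350 + sqrt(67862/3)) = -528/(16350 + sqrt(203586)/3)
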